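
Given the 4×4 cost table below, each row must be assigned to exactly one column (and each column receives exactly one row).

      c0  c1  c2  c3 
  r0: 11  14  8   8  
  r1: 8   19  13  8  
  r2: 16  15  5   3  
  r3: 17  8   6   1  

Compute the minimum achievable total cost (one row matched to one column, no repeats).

optimal assignment: row0→col2 (cost 8), row1→col0 (cost 8), row2→col3 (cost 3), row3→col1 (cost 8)
total = 8 + 8 + 3 + 8 = 27

Minimum assignment cost: 27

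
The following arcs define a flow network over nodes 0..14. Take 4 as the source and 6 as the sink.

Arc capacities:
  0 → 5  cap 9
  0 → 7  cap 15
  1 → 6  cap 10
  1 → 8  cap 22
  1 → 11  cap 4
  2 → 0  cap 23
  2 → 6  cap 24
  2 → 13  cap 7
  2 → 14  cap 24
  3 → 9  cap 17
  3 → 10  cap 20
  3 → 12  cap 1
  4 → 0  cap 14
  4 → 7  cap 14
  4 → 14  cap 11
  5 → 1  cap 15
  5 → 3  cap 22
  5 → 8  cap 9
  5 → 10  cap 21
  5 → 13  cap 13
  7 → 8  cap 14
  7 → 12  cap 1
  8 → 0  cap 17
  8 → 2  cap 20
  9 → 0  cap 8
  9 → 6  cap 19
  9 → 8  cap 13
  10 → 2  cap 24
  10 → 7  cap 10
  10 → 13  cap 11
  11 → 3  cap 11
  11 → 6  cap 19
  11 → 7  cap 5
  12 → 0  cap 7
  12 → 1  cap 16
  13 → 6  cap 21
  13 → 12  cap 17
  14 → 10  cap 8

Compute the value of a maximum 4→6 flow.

augment #1: 4→0→5→1→6 bottleneck 9, total now 9
augment #2: 4→7→8→2→6 bottleneck 14, total now 23
augment #3: 4→14→10→2→6 bottleneck 8, total now 31
augment #4: 4→0→7→12→1→6 bottleneck 1, total now 32

Maximum flow value: 32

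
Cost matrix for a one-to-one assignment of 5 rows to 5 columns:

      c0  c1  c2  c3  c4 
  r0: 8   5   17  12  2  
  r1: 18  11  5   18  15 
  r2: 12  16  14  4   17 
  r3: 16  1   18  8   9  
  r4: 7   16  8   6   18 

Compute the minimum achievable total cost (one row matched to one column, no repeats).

Minimum assignment cost: 19

optimal assignment: row0→col4 (cost 2), row1→col2 (cost 5), row2→col3 (cost 4), row3→col1 (cost 1), row4→col0 (cost 7)
total = 2 + 5 + 4 + 1 + 7 = 19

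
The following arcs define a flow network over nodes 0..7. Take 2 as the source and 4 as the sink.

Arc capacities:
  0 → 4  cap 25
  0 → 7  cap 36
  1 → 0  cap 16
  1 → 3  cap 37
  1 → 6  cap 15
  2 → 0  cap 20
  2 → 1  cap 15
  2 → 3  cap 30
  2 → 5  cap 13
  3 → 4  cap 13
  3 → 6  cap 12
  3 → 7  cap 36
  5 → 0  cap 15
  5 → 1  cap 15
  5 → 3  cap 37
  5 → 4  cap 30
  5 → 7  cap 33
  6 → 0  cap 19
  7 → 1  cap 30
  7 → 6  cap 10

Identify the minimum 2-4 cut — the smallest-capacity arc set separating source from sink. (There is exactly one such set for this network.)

augment #1: 2→0→4 push 20
augment #2: 2→3→4 push 13
augment #3: 2→5→4 push 13
augment #4: 2→1→0→4 push 5
max flow = 51; residual-reachable set from 2 gives S-side
cut edges (S→T): {(0,4), (2,5), (3,4)} total cap 51

Min-cut arcs: {(0,4), (2,5), (3,4)} (total capacity 51)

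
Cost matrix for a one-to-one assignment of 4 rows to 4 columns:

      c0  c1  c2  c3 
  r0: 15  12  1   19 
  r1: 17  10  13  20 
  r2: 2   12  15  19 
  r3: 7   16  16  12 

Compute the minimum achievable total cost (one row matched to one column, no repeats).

optimal assignment: row0→col2 (cost 1), row1→col1 (cost 10), row2→col0 (cost 2), row3→col3 (cost 12)
total = 1 + 10 + 2 + 12 = 25

Minimum assignment cost: 25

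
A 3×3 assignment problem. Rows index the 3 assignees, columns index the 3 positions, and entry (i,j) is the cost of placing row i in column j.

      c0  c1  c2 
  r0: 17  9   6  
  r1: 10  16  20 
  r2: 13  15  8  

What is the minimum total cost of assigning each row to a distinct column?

Minimum assignment cost: 27

optimal assignment: row0→col1 (cost 9), row1→col0 (cost 10), row2→col2 (cost 8)
total = 9 + 10 + 8 = 27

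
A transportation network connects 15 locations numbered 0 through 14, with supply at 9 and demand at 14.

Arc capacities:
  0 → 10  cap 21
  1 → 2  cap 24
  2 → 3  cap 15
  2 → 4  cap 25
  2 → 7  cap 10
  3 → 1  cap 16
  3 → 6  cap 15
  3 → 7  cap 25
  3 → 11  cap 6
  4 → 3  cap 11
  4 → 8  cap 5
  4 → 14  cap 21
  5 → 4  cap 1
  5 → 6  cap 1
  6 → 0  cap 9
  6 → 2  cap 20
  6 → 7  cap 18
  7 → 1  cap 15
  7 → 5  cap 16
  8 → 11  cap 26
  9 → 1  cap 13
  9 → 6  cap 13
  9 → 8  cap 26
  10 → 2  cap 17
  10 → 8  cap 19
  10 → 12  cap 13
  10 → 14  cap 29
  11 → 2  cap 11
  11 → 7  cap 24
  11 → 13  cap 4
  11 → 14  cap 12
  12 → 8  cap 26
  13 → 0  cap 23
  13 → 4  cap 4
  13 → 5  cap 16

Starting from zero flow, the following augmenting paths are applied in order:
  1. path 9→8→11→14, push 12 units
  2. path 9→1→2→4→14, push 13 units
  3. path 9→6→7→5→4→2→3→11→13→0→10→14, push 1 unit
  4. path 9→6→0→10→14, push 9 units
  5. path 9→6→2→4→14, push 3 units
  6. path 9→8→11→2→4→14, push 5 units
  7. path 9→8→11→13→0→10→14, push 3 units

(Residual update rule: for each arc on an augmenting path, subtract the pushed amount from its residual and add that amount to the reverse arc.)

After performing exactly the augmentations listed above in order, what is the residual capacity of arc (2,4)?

Residual capacity of (2,4): 5

after path 1 (9→8→11→14, push 12): res(2,4)=25
after path 2 (9→1→2→4→14, push 13): res(2,4)=12
after path 3 (9→6→7→5→4→2→3→11→13→0→10→14, push 1): res(2,4)=13
after path 4 (9→6→0→10→14, push 9): res(2,4)=13
after path 5 (9→6→2→4→14, push 3): res(2,4)=10
after path 6 (9→8→11→2→4→14, push 5): res(2,4)=5
after path 7 (9→8→11→13→0→10→14, push 3): res(2,4)=5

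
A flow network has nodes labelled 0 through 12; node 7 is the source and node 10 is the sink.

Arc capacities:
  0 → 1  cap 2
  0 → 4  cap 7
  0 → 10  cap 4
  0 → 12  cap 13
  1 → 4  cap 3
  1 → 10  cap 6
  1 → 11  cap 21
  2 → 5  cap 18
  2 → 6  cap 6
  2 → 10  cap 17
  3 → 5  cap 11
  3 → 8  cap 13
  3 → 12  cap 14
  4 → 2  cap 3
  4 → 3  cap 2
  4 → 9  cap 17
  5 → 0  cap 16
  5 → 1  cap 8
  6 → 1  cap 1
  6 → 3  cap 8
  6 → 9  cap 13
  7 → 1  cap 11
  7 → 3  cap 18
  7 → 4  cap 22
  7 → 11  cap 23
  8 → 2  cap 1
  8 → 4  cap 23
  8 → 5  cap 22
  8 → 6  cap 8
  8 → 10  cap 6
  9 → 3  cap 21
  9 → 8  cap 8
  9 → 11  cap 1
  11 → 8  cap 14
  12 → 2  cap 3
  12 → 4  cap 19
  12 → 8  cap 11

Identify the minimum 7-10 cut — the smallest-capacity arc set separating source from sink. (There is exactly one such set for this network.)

Min-cut arcs: {(0,10), (1,10), (4,2), (8,2), (8,10), (12,2)} (total capacity 23)

augment #1: 7→1→10 push 6
augment #2: 7→3→8→10 push 6
augment #3: 7→4→2→10 push 3
augment #4: 7→3→5→0→10 push 4
augment #5: 7→3→8→2→10 push 1
augment #6: 7→3→12→2→10 push 3
max flow = 23; residual-reachable set from 7 gives S-side
cut edges (S→T): {(0,10), (1,10), (4,2), (8,2), (8,10), (12,2)} total cap 23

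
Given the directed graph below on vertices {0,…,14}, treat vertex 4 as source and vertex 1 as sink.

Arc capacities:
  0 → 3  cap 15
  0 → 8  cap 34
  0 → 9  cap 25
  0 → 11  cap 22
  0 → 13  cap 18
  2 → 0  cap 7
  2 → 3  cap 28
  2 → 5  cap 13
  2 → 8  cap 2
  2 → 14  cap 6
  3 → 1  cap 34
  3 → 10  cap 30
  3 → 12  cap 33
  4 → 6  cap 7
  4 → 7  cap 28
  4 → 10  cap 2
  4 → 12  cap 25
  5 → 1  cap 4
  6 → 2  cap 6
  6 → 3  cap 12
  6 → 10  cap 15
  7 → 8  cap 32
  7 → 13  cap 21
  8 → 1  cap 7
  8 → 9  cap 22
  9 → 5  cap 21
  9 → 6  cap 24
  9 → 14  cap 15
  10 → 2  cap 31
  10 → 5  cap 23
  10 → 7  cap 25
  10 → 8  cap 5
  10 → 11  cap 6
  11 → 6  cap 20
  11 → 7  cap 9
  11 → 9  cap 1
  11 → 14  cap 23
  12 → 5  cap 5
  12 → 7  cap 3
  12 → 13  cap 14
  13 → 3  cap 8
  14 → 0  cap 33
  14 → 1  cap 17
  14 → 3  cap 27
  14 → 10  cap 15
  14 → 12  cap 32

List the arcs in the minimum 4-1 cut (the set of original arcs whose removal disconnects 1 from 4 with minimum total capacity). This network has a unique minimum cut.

Min-cut arcs: {(4,6), (4,10), (5,1), (8,1), (8,9), (13,3)} (total capacity 50)

augment #1: 4→6→3→1 push 7
augment #2: 4→7→8→1 push 7
augment #3: 4→10→5→1 push 2
augment #4: 4→12→5→1 push 2
augment #5: 4→7→13→3→1 push 8
augment #6: 4→7→8→9→14→1 push 13
augment #7: 4→12→5→10→2→3→1 push 2
augment #8: 4→12→7→8→9→14→1 push 2
augment #9: 4→12→7→8→9→6→3→1 push 1
augment #10: 4→12→13→7→8→9→6→3→1 push 4
augment #11: 4→12→13→7→8→9→6→2→3→1 push 2
max flow = 50; residual-reachable set from 4 gives S-side
cut edges (S→T): {(4,6), (4,10), (5,1), (8,1), (8,9), (13,3)} total cap 50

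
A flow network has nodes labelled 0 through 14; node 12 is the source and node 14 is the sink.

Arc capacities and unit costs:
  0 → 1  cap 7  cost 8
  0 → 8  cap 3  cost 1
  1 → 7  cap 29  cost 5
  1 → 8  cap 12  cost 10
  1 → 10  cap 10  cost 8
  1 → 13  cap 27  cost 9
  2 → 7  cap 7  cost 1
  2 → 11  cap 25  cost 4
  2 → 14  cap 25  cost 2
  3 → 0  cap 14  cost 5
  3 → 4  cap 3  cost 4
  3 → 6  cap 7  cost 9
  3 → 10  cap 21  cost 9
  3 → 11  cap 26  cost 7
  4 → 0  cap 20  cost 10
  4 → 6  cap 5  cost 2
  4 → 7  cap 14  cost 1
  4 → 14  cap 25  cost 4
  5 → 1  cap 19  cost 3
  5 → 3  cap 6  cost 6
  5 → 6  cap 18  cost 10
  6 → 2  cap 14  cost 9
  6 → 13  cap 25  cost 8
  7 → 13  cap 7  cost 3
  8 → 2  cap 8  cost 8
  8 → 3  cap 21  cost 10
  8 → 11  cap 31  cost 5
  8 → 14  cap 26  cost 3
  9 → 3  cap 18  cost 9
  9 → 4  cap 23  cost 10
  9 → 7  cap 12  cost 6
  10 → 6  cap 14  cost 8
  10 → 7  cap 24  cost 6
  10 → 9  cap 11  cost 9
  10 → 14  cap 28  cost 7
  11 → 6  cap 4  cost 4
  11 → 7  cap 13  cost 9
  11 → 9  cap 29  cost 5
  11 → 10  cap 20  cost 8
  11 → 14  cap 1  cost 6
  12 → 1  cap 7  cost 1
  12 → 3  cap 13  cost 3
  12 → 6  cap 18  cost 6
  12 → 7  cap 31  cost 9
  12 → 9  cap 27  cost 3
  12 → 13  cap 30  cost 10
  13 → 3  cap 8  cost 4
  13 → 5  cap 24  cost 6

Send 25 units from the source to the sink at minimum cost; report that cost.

Minimum cost for 25 units: 370

shortest-cost path #1: 12→3→4→14 push 3 @ unit cost 11 (adds 33)
shortest-cost path #2: 12→3→0→8→14 push 3 @ unit cost 12 (adds 36)
shortest-cost path #3: 12→1→8→14 push 7 @ unit cost 14 (adds 98)
shortest-cost path #4: 12→3→11→14 push 1 @ unit cost 16 (adds 16)
shortest-cost path #5: 12→6→2→14 push 11 @ unit cost 17 (adds 187)
total cost = 370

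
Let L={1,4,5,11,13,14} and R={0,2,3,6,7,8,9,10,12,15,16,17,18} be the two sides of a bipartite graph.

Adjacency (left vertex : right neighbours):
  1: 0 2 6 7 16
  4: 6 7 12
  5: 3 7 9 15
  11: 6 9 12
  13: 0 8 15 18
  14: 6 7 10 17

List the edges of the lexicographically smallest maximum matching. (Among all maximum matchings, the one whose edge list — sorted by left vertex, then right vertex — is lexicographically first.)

|M| = 6 (so the lex-smallest maximum matching has 6 edges)
process left vertices in ascending order; for each, take the smallest-labelled available neighbour that still permits 6 edges overall, or leave it unmatched if none does
lex-smallest matching: {1-0, 4-6, 5-3, 11-9, 13-8, 14-7}

Lex-smallest maximum matching: {(1,0), (4,6), (5,3), (11,9), (13,8), (14,7)}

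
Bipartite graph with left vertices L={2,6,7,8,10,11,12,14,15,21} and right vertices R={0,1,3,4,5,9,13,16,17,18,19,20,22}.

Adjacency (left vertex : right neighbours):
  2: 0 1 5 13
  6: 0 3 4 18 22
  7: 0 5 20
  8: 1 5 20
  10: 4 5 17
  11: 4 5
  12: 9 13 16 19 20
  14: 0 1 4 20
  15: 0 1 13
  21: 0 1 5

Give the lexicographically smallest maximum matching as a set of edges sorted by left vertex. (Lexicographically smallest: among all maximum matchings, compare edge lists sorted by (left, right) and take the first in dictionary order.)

|M| = 9 (so the lex-smallest maximum matching has 9 edges)
process left vertices in ascending order; for each, take the smallest-labelled available neighbour that still permits 9 edges overall, or leave it unmatched if none does
lex-smallest matching: {2-0, 6-3, 7-5, 8-1, 10-17, 11-4, 12-9, 14-20, 15-13}

Lex-smallest maximum matching: {(2,0), (6,3), (7,5), (8,1), (10,17), (11,4), (12,9), (14,20), (15,13)}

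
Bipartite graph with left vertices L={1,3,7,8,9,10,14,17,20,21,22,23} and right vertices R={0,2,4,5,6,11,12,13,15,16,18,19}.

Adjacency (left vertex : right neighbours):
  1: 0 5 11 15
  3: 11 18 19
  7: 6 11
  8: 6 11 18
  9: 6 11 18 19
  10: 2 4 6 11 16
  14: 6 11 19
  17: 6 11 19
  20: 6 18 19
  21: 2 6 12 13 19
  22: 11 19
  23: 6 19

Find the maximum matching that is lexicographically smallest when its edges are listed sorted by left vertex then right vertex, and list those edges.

|M| = 7 (so the lex-smallest maximum matching has 7 edges)
process left vertices in ascending order; for each, take the smallest-labelled available neighbour that still permits 7 edges overall, or leave it unmatched if none does
lex-smallest matching: {1-0, 3-11, 7-6, 8-18, 9-19, 10-2, 21-12}

Lex-smallest maximum matching: {(1,0), (3,11), (7,6), (8,18), (9,19), (10,2), (21,12)}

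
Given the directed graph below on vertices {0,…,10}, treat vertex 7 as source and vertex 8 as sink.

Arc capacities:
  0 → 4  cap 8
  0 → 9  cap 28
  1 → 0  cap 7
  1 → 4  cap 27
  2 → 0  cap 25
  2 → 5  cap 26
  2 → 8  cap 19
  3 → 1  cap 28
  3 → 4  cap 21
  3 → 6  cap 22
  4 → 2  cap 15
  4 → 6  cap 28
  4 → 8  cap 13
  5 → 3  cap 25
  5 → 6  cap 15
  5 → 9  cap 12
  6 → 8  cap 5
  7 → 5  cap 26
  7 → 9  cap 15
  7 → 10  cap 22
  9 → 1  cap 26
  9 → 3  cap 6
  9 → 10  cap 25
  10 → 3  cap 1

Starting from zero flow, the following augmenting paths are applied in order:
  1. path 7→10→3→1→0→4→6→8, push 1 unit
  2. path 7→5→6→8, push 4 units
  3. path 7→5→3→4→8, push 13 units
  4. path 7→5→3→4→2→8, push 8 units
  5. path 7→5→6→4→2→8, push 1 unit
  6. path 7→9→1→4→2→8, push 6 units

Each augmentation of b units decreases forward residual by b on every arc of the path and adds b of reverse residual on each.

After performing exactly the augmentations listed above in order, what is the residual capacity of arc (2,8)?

Residual capacity of (2,8): 4

after path 1 (7→10→3→1→0→4→6→8, push 1): res(2,8)=19
after path 2 (7→5→6→8, push 4): res(2,8)=19
after path 3 (7→5→3→4→8, push 13): res(2,8)=19
after path 4 (7→5→3→4→2→8, push 8): res(2,8)=11
after path 5 (7→5→6→4→2→8, push 1): res(2,8)=10
after path 6 (7→9→1→4→2→8, push 6): res(2,8)=4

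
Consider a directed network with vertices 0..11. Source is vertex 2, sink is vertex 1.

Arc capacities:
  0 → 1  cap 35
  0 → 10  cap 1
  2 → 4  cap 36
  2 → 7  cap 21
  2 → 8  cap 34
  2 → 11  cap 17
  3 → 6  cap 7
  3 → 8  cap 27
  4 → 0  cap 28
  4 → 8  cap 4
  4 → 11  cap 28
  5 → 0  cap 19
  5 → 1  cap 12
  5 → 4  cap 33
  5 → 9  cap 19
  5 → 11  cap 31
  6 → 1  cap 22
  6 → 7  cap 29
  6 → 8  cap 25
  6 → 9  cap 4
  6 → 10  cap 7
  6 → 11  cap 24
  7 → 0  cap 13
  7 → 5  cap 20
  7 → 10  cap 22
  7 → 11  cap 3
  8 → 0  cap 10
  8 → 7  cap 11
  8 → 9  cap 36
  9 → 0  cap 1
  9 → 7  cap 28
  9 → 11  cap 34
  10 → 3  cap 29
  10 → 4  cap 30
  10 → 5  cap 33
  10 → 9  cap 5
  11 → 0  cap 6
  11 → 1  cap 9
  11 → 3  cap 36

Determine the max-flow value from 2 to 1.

augment #1: 2→11→1 bottleneck 9, total now 9
augment #2: 2→4→0→1 bottleneck 28, total now 37
augment #3: 2→7→0→1 bottleneck 7, total now 44
augment #4: 2→7→5→1 bottleneck 12, total now 56
augment #5: 2→11→3→6→1 bottleneck 7, total now 63

Maximum flow value: 63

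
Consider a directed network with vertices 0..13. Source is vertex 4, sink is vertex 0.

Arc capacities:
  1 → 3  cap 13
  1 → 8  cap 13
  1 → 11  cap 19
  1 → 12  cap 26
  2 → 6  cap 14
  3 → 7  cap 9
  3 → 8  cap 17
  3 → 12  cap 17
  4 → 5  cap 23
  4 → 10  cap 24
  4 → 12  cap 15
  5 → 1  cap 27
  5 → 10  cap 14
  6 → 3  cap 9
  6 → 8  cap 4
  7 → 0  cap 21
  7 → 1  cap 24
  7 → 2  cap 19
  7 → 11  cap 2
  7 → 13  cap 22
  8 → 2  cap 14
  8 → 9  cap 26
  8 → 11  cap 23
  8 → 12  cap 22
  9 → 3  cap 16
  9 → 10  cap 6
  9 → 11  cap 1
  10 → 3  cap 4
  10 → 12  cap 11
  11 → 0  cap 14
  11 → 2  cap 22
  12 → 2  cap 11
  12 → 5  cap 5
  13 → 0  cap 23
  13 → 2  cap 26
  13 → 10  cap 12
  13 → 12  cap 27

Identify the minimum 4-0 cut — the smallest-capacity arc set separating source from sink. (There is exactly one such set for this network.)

augment #1: 4→5→1→11→0 push 14
augment #2: 4→10→3→7→0 push 4
augment #3: 4→5→1→3→7→0 push 5
max flow = 23; residual-reachable set from 4 gives S-side
cut edges (S→T): {(3,7), (11,0)} total cap 23

Min-cut arcs: {(3,7), (11,0)} (total capacity 23)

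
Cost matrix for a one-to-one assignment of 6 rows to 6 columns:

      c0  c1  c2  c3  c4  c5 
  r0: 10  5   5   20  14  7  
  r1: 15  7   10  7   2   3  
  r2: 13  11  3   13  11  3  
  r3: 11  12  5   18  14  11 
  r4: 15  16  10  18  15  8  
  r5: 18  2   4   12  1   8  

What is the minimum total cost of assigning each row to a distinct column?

optimal assignment: row0→col1 (cost 5), row1→col3 (cost 7), row2→col2 (cost 3), row3→col0 (cost 11), row4→col5 (cost 8), row5→col4 (cost 1)
total = 5 + 7 + 3 + 11 + 8 + 1 = 35

Minimum assignment cost: 35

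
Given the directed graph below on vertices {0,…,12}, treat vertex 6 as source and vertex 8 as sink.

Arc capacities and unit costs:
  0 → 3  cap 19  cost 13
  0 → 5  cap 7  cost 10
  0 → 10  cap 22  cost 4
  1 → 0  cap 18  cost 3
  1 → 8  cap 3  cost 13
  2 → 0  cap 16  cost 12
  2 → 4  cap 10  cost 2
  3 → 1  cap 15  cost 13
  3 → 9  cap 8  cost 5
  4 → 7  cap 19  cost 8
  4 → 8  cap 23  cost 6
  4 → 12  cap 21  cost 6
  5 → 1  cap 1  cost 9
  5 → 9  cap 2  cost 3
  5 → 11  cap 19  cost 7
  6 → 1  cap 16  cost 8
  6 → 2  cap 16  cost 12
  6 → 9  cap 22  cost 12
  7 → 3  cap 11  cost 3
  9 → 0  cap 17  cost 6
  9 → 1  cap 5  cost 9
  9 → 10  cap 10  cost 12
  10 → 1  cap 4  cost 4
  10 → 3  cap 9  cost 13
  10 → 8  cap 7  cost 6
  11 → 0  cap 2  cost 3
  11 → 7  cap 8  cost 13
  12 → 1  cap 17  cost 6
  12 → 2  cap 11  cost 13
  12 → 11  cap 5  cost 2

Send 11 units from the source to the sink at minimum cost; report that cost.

shortest-cost path #1: 6→2→4→8 push 10 @ unit cost 20 (adds 200)
shortest-cost path #2: 6→1→8 push 1 @ unit cost 21 (adds 21)
total cost = 221

Minimum cost for 11 units: 221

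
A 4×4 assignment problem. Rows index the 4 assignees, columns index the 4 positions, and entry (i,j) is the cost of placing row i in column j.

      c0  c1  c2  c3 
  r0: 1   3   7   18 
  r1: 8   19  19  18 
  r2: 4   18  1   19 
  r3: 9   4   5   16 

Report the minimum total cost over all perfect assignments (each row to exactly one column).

Minimum assignment cost: 24

optimal assignment: row0→col0 (cost 1), row1→col3 (cost 18), row2→col2 (cost 1), row3→col1 (cost 4)
total = 1 + 18 + 1 + 4 = 24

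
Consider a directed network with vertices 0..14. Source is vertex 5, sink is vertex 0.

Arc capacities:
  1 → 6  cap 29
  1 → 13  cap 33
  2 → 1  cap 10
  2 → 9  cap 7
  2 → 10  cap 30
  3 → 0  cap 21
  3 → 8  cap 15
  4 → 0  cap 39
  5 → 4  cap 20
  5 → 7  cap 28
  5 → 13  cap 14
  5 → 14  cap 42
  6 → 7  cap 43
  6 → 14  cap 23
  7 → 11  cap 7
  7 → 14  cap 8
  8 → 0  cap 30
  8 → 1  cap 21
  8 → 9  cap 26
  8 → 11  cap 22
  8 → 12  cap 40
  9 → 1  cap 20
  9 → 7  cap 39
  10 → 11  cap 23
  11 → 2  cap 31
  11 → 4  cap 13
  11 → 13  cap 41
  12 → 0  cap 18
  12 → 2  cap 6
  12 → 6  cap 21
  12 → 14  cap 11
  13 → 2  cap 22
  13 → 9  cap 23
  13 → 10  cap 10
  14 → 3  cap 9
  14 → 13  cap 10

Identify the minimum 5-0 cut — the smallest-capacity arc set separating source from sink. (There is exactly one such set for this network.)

augment #1: 5→4→0 push 20
augment #2: 5→14→3→0 push 9
augment #3: 5→7→11→4→0 push 7
augment #4: 5→13→10→11→4→0 push 6
max flow = 42; residual-reachable set from 5 gives S-side
cut edges (S→T): {(5,4), (11,4), (14,3)} total cap 42

Min-cut arcs: {(5,4), (11,4), (14,3)} (total capacity 42)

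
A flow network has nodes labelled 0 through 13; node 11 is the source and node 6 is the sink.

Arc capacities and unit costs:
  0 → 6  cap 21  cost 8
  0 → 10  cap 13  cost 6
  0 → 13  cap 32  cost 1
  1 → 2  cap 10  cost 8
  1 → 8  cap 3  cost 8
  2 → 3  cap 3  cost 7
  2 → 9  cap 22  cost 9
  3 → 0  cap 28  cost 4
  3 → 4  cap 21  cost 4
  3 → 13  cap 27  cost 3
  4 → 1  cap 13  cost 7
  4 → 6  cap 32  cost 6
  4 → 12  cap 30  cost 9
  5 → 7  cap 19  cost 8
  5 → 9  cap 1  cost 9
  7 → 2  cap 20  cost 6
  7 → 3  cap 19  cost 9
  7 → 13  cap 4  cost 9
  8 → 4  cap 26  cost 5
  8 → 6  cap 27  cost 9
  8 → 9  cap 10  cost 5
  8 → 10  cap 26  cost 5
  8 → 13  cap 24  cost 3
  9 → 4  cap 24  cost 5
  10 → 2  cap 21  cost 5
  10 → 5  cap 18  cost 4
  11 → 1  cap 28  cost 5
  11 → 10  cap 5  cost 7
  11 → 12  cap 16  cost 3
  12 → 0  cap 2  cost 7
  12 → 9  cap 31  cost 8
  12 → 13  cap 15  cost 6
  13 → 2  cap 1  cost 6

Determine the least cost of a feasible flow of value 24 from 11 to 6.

shortest-cost path #1: 11→12→0→6 push 2 @ unit cost 18 (adds 36)
shortest-cost path #2: 11→1→8→6 push 3 @ unit cost 22 (adds 66)
shortest-cost path #3: 11→12→9→4→6 push 14 @ unit cost 22 (adds 308)
shortest-cost path #4: 11→10→2→3→4→6 push 3 @ unit cost 29 (adds 87)
shortest-cost path #5: 11→10→5→9→4→6 push 1 @ unit cost 31 (adds 31)
shortest-cost path #6: 11→10→2→9→4→6 push 1 @ unit cost 32 (adds 32)
total cost = 560

Minimum cost for 24 units: 560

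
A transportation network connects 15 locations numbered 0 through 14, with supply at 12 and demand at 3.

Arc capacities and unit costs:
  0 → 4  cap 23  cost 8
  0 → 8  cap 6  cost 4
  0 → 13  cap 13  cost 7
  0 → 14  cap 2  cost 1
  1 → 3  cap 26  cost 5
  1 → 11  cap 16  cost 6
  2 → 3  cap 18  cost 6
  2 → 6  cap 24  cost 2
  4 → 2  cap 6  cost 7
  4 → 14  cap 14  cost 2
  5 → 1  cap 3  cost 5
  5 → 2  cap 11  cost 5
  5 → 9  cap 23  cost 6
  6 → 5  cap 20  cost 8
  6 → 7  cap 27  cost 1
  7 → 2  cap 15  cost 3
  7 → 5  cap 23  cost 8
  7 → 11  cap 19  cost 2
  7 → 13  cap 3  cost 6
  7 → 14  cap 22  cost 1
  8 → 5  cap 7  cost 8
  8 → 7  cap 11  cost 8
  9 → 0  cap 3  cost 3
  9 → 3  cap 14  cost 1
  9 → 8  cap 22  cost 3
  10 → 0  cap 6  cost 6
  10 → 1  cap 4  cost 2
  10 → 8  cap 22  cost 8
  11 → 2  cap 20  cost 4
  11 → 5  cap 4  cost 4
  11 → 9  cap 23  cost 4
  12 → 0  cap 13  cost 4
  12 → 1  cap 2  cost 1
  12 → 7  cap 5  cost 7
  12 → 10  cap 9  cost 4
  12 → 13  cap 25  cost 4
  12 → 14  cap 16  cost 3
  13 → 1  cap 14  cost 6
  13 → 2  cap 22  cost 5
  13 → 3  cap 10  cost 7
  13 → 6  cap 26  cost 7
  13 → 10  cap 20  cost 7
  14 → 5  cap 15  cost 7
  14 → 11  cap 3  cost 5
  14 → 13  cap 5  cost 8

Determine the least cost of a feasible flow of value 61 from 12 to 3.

shortest-cost path #1: 12→1→3 push 2 @ unit cost 6 (adds 12)
shortest-cost path #2: 12→13→3 push 10 @ unit cost 11 (adds 110)
shortest-cost path #3: 12→10→1→3 push 4 @ unit cost 11 (adds 44)
shortest-cost path #4: 12→14→11→9→3 push 3 @ unit cost 13 (adds 39)
shortest-cost path #5: 12→7→11→9→3 push 5 @ unit cost 14 (adds 70)
shortest-cost path #6: 12→13→1→3 push 14 @ unit cost 15 (adds 210)
shortest-cost path #7: 12→13→2→3 push 1 @ unit cost 15 (adds 15)
shortest-cost path #8: 12→14→5→9→3 push 6 @ unit cost 17 (adds 102)
shortest-cost path #9: 12→14→5→9→11→7→2→3 push 5 @ unit cost 19 (adds 95)
shortest-cost path #10: 12→14→5→1→3 push 2 @ unit cost 20 (adds 40)
shortest-cost path #11: 12→0→13→2→3 push 9 @ unit cost 22 (adds 198)
total cost = 935

Minimum cost for 61 units: 935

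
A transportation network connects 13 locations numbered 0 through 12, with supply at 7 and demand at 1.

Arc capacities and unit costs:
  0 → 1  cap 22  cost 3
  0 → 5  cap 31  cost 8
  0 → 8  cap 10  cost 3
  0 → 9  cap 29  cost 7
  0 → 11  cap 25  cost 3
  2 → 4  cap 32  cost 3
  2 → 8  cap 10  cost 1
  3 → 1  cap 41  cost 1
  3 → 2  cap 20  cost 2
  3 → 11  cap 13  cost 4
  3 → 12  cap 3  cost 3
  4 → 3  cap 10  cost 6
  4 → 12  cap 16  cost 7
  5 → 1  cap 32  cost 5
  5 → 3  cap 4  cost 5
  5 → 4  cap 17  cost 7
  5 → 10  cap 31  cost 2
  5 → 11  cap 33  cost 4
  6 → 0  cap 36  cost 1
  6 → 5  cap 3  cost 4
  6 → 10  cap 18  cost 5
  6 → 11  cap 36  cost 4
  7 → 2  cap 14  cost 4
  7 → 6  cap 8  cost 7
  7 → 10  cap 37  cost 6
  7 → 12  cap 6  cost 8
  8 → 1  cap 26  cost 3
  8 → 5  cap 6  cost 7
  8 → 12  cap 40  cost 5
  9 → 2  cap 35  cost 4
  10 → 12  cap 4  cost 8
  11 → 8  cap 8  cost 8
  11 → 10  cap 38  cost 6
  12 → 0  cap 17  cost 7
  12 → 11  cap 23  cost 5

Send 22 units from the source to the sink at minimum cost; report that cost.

shortest-cost path #1: 7→2→8→1 push 10 @ unit cost 8 (adds 80)
shortest-cost path #2: 7→6→0→1 push 8 @ unit cost 11 (adds 88)
shortest-cost path #3: 7→2→4→3→1 push 4 @ unit cost 14 (adds 56)
total cost = 224

Minimum cost for 22 units: 224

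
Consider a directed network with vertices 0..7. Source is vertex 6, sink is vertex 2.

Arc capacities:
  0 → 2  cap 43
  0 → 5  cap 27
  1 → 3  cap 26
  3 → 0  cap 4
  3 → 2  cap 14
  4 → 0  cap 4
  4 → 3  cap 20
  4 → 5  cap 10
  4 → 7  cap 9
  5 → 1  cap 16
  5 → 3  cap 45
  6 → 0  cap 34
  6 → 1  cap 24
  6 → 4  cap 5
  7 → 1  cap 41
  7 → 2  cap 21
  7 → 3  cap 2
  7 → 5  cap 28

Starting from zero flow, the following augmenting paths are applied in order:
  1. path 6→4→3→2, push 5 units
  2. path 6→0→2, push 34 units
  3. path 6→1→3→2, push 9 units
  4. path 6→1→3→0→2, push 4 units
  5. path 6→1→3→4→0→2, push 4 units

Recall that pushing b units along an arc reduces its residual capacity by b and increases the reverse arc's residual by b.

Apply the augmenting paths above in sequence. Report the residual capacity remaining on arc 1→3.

Residual capacity of (1,3): 9

after path 1 (6→4→3→2, push 5): res(1,3)=26
after path 2 (6→0→2, push 34): res(1,3)=26
after path 3 (6→1→3→2, push 9): res(1,3)=17
after path 4 (6→1→3→0→2, push 4): res(1,3)=13
after path 5 (6→1→3→4→0→2, push 4): res(1,3)=9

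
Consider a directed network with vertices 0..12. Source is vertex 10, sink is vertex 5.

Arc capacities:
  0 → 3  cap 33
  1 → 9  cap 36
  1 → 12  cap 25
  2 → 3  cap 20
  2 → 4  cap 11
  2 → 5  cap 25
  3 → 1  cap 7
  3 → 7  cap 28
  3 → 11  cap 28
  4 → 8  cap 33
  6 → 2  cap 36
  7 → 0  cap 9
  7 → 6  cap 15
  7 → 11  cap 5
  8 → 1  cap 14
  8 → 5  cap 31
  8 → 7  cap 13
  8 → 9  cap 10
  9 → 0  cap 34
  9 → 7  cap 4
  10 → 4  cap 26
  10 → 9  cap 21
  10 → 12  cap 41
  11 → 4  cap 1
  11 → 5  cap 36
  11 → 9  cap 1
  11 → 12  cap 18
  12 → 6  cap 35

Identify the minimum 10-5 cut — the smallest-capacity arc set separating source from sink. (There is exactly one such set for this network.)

augment #1: 10→4→8→5 push 26
augment #2: 10→9→7→11→5 push 4
augment #3: 10→12→6→2→5 push 25
augment #4: 10→9→0→3→11→5 push 17
augment #5: 10→12→6→2→3→11→5 push 10
max flow = 82; residual-reachable set from 10 gives S-side
cut edges (S→T): {(10,4), (10,9), (12,6)} total cap 82

Min-cut arcs: {(10,4), (10,9), (12,6)} (total capacity 82)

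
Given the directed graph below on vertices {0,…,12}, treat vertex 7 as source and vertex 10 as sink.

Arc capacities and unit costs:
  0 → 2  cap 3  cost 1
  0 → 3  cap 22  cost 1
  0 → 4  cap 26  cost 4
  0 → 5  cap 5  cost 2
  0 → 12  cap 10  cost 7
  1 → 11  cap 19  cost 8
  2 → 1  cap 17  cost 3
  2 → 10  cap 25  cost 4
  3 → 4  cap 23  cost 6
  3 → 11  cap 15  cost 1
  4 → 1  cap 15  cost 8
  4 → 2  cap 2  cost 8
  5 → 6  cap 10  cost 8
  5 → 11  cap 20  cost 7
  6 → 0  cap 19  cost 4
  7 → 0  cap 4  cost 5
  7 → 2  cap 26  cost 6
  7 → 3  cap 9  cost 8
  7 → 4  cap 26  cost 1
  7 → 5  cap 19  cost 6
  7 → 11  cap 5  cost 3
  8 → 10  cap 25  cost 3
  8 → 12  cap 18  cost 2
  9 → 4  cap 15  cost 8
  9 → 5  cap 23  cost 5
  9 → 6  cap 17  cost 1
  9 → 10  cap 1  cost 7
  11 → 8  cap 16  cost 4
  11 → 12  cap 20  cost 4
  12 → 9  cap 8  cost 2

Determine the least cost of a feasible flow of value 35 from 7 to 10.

Minimum cost for 35 units: 372

shortest-cost path #1: 7→2→10 push 25 @ unit cost 10 (adds 250)
shortest-cost path #2: 7→11→8→10 push 5 @ unit cost 10 (adds 50)
shortest-cost path #3: 7→0→3→11→8→10 push 4 @ unit cost 14 (adds 56)
shortest-cost path #4: 7→3→11→8→10 push 1 @ unit cost 16 (adds 16)
total cost = 372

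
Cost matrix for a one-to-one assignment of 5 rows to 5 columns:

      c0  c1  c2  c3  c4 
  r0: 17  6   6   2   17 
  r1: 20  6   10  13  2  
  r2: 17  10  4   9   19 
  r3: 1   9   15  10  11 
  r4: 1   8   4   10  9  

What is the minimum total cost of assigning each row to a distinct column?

Minimum assignment cost: 17

optimal assignment: row0→col3 (cost 2), row1→col4 (cost 2), row2→col2 (cost 4), row3→col0 (cost 1), row4→col1 (cost 8)
total = 2 + 2 + 4 + 1 + 8 = 17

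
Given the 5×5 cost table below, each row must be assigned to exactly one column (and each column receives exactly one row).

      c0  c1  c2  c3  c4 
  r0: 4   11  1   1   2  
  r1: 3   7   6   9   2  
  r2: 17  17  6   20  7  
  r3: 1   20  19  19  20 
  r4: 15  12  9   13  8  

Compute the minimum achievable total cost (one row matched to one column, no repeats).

Minimum assignment cost: 22

optimal assignment: row0→col3 (cost 1), row1→col4 (cost 2), row2→col2 (cost 6), row3→col0 (cost 1), row4→col1 (cost 12)
total = 1 + 2 + 6 + 1 + 12 = 22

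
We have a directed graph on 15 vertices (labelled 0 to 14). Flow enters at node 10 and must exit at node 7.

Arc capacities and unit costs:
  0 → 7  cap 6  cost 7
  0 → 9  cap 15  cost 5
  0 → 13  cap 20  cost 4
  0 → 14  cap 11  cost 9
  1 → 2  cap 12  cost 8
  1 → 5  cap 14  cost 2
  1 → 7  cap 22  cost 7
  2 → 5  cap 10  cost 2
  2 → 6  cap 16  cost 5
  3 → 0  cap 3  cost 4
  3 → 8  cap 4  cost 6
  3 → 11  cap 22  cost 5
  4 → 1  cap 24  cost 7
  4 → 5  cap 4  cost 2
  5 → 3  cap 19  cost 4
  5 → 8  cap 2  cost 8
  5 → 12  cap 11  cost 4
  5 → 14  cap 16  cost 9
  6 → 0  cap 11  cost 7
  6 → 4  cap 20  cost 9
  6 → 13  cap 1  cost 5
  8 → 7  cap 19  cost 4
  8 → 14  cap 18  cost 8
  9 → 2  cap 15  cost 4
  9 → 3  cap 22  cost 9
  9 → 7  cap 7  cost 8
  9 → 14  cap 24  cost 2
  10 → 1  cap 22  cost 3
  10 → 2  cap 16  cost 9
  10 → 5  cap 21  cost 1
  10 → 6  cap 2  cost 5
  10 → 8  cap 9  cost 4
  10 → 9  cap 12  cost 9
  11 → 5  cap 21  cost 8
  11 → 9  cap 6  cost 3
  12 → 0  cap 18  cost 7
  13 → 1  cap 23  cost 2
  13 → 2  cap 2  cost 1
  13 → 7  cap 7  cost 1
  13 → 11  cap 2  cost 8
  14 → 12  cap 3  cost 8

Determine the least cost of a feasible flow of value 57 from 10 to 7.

shortest-cost path #1: 10→8→7 push 9 @ unit cost 8 (adds 72)
shortest-cost path #2: 10→1→7 push 22 @ unit cost 10 (adds 220)
shortest-cost path #3: 10→6→13→7 push 1 @ unit cost 11 (adds 11)
shortest-cost path #4: 10→5→8→7 push 2 @ unit cost 13 (adds 26)
shortest-cost path #5: 10→5→3→0→13→7 push 3 @ unit cost 14 (adds 42)
shortest-cost path #6: 10→5→3→8→7 push 4 @ unit cost 15 (adds 60)
shortest-cost path #7: 10→9→7 push 7 @ unit cost 17 (adds 119)
shortest-cost path #8: 10→6→0→13→7 push 1 @ unit cost 17 (adds 17)
shortest-cost path #9: 10→5→12→0→13→7 push 2 @ unit cost 17 (adds 34)
shortest-cost path #10: 10→5→12→0→7 push 6 @ unit cost 19 (adds 114)
total cost = 715

Minimum cost for 57 units: 715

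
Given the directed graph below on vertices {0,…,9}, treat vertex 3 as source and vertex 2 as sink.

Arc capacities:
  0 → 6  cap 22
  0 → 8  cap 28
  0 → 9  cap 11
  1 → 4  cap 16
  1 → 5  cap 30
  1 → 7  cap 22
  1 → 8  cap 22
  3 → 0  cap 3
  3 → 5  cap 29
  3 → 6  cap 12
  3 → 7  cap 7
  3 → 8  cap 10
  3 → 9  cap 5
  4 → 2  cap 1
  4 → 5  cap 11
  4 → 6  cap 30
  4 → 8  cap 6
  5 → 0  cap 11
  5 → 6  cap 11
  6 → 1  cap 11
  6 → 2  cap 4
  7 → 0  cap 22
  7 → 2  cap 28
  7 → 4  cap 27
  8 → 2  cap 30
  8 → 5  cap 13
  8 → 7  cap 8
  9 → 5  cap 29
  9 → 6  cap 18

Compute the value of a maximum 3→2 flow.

Maximum flow value: 46

augment #1: 3→6→2 bottleneck 4, total now 4
augment #2: 3→7→2 bottleneck 7, total now 11
augment #3: 3→8→2 bottleneck 10, total now 21
augment #4: 3→0→8→2 bottleneck 3, total now 24
augment #5: 3→5→0→8→2 bottleneck 11, total now 35
augment #6: 3→6→1→4→2 bottleneck 1, total now 36
augment #7: 3→6→1→7→2 bottleneck 7, total now 43
augment #8: 3→5→6→1→7→2 bottleneck 3, total now 46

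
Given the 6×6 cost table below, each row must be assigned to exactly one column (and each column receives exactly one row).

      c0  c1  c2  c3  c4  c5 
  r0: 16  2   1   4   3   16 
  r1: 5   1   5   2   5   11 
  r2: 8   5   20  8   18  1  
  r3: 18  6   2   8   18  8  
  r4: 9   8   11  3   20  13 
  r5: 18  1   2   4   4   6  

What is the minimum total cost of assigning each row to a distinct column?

optimal assignment: row0→col4 (cost 3), row1→col0 (cost 5), row2→col5 (cost 1), row3→col2 (cost 2), row4→col3 (cost 3), row5→col1 (cost 1)
total = 3 + 5 + 1 + 2 + 3 + 1 = 15

Minimum assignment cost: 15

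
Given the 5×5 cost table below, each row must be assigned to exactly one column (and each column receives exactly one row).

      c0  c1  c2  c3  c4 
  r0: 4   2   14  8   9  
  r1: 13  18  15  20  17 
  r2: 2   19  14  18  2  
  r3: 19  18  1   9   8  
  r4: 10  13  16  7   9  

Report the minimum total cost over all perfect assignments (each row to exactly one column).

Minimum assignment cost: 25

optimal assignment: row0→col1 (cost 2), row1→col0 (cost 13), row2→col4 (cost 2), row3→col2 (cost 1), row4→col3 (cost 7)
total = 2 + 13 + 2 + 1 + 7 = 25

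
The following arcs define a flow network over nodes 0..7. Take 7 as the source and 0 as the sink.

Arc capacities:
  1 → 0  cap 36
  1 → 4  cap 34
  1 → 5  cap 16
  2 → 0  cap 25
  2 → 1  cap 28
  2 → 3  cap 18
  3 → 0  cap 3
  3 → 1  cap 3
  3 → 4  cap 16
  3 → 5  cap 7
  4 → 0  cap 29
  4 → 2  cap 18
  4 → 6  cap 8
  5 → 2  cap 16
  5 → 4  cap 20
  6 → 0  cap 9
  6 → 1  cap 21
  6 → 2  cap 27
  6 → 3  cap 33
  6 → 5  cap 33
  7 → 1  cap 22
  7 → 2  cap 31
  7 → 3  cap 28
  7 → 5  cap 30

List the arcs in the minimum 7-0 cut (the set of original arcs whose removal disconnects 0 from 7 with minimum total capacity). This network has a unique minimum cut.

Min-cut arcs: {(1,0), (2,0), (3,0), (4,0), (4,6)} (total capacity 101)

augment #1: 7→1→0 push 22
augment #2: 7→2→0 push 25
augment #3: 7→3→0 push 3
augment #4: 7→2→1→0 push 6
augment #5: 7→3→1→0 push 3
augment #6: 7→3→4→0 push 16
augment #7: 7→5→4→0 push 13
augment #8: 7→5→2→1→0 push 5
augment #9: 7→5→4→6→0 push 7
augment #10: 7→5→2→1→4→6→0 push 1
max flow = 101; residual-reachable set from 7 gives S-side
cut edges (S→T): {(1,0), (2,0), (3,0), (4,0), (4,6)} total cap 101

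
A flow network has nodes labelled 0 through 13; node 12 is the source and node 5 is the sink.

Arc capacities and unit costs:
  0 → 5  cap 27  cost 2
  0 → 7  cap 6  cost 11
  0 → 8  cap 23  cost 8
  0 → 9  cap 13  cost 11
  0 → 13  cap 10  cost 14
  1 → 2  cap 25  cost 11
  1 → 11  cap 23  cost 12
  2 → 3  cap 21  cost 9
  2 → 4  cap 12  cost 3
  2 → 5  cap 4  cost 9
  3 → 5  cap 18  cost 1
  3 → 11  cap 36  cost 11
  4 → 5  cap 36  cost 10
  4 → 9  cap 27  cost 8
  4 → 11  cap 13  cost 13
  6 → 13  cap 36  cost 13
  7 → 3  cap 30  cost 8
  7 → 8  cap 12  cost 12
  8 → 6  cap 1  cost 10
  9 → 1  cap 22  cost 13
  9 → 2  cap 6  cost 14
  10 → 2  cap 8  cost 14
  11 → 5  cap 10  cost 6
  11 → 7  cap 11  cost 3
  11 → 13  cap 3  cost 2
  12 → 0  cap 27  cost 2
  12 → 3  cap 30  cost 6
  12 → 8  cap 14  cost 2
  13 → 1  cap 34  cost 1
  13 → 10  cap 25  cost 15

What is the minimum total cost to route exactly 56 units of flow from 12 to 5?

shortest-cost path #1: 12→0→5 push 27 @ unit cost 4 (adds 108)
shortest-cost path #2: 12→3→5 push 18 @ unit cost 7 (adds 126)
shortest-cost path #3: 12→3→11→5 push 10 @ unit cost 23 (adds 230)
shortest-cost path #4: 12→3→11→13→1→2→5 push 1 @ unit cost 40 (adds 40)
total cost = 504

Minimum cost for 56 units: 504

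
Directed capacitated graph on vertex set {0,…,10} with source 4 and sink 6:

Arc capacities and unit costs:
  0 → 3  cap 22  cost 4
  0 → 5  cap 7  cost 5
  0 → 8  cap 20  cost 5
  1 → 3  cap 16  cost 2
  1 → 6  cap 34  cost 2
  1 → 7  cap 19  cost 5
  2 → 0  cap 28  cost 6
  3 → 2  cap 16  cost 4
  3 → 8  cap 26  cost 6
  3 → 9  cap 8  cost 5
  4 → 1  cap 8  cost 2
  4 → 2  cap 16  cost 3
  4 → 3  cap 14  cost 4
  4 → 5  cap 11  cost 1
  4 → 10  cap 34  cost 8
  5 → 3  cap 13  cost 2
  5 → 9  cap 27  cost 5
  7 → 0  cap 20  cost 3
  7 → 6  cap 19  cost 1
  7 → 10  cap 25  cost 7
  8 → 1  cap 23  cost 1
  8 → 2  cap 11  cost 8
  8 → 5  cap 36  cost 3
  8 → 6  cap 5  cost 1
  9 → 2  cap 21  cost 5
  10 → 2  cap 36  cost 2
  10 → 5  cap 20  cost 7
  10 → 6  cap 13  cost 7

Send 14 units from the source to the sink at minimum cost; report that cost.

shortest-cost path #1: 4→1→6 push 8 @ unit cost 4 (adds 32)
shortest-cost path #2: 4→5→3→8→6 push 5 @ unit cost 10 (adds 50)
shortest-cost path #3: 4→5→3→8→1→6 push 1 @ unit cost 12 (adds 12)
total cost = 94

Minimum cost for 14 units: 94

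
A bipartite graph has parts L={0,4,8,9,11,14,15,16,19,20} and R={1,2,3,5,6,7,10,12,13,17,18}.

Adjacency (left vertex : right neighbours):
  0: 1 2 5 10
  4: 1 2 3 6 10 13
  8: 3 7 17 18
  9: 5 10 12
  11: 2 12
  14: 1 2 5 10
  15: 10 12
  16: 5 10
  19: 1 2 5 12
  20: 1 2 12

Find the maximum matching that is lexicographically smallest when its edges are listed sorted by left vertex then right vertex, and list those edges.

|M| = 7 (so the lex-smallest maximum matching has 7 edges)
process left vertices in ascending order; for each, take the smallest-labelled available neighbour that still permits 7 edges overall, or leave it unmatched if none does
lex-smallest matching: {0-1, 4-3, 8-7, 9-5, 11-2, 14-10, 15-12}

Lex-smallest maximum matching: {(0,1), (4,3), (8,7), (9,5), (11,2), (14,10), (15,12)}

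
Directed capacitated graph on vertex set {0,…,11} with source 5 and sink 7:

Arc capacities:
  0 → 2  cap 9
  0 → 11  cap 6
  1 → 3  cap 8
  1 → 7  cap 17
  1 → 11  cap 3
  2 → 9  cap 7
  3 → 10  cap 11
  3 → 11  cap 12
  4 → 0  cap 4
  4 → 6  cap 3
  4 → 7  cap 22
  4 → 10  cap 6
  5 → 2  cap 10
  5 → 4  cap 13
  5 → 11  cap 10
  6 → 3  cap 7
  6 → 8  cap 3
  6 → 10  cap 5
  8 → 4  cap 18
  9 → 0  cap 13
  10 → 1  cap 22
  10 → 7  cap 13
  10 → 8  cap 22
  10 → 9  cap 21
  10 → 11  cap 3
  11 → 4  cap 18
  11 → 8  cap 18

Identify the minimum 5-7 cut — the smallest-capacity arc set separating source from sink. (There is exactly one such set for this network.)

augment #1: 5→4→7 push 13
augment #2: 5→11→4→7 push 9
augment #3: 5→11→4→10→7 push 1
augment #4: 5→2→9→0→11→4→10→7 push 5
augment #5: 5→2→9→0→11→4→6→10→7 push 1
max flow = 29; residual-reachable set from 5 gives S-side
cut edges (S→T): {(0,11), (5,4), (5,11)} total cap 29

Min-cut arcs: {(0,11), (5,4), (5,11)} (total capacity 29)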